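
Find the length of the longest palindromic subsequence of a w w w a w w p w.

7

Using dp[i][j] = 2 + dp[i+1][j−1] if the ends match, else max(dp[i+1][j], dp[i][j−1]):
dp[1][9] = 7. A witness is wwwawww at positions 2,3,4,5,6,7,9.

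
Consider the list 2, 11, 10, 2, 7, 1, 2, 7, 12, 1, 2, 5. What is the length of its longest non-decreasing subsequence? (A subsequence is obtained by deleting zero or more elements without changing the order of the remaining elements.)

5

One longest non-decreasing subsequence is 2, 2, 7, 7, 12 (positions 1,4,5,8,9), of length 5; no longer one exists.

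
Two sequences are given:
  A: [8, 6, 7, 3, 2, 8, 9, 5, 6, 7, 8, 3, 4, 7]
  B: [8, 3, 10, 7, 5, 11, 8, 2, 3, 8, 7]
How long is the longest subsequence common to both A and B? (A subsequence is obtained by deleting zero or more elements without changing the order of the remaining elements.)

6

A longest common subsequence is 8, 7, 5, 8, 3, 7 (length 6); the LCS DP confirms no longer common subsequence exists.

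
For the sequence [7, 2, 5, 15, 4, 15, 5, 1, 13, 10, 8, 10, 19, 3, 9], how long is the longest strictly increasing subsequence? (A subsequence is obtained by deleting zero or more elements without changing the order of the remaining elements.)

One longest increasing subsequence is 2, 4, 5, 8, 10, 19 (positions 2,5,7,11,12,13), of length 6; no longer one exists.

6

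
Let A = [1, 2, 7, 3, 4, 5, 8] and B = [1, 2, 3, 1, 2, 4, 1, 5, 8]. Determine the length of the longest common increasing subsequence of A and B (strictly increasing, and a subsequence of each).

For each value that appears in both, track the longest common increasing run ending there.
The best achievable length is 6; one witness is 1, 2, 3, 4, 5, 8 (A-positions 1,2,4,5,6,7, B-positions 1,2,3,6,8,9).

6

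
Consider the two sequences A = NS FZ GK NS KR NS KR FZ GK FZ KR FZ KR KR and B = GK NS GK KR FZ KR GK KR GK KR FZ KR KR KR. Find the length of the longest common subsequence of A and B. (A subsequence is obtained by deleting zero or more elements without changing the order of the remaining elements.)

9

Backtracking the LCS table gives one alignment: NS (A1,B2) → FZ (A2,B5) → GK (A3,B7) → KR (A5,B8) → KR (A7,B10) → FZ (A10,B11) → KR (A11,B12) → KR (A13,B13) → KR (A14,B14).
So the longest common subsequence has length 9.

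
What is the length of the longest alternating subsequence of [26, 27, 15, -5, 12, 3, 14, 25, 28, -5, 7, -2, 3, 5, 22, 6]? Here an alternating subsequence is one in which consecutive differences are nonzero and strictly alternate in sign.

Track the best alternating length ending on an up-step vs a down-step at each position: up/down = 1/1, 2/1, 1/3, 1/3, 4/3, 4/5, 6/3, 6/3, 6/1, 1/7, 8/7, 8/9, 10/9, 10/9, 10/7, 10/11.
The maximum over both is 11; one such subsequence is 26, 27, -5, 12, 3, 14, -5, 7, -2, 22, 6.

11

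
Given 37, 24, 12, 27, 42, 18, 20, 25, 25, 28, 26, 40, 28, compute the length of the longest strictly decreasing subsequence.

One longest decreasing subsequence is 37, 24, 12 (positions 1,2,3), of length 3; no longer one exists.

3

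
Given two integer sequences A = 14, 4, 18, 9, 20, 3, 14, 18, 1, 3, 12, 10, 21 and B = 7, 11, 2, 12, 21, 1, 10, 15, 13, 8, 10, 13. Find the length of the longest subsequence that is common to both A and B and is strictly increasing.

2

For each value that appears in both, track the longest common increasing run ending there.
The best achievable length is 2; one witness is 12, 21 (A-positions 11,13, B-positions 4,5).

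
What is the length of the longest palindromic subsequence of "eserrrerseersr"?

One longest palindromic subsequence is eserrrese (positions 1,2,3,4,5,6,7,9,11); it reads the same forward and backward, and the interval DP gives dp[1][14] = 9.

9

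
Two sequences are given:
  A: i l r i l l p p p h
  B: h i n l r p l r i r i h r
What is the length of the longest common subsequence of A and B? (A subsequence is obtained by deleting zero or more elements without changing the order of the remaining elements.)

A longest common subsequence is ilrih (length 5); the LCS DP confirms no longer common subsequence exists.

5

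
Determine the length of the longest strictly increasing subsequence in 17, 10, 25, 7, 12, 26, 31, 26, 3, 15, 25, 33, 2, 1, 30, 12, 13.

Scanning left to right, the best length ending at each element is: 17→1, 10→1, 25→2, 7→1, 12→2, 26→3, 31→4, 26→3, 3→1, 15→3, 25→4, 33→5, 2→1, 1→1, 30→5, 12→2, 13→3.
So the longest increasing subsequence has length 5, e.g. 17, 25, 26, 31, 33.

5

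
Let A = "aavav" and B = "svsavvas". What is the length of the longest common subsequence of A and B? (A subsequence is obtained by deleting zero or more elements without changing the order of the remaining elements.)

3

A longest common subsequence is ava (length 3); the LCS DP confirms no longer common subsequence exists.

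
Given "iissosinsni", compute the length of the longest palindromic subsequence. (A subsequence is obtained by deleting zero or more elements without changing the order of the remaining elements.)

One longest palindromic subsequence is issossi (positions 1,3,4,5,6,9,11); it reads the same forward and backward, and the interval DP gives dp[1][11] = 7.

7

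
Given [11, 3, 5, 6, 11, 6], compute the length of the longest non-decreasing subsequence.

4

Scanning left to right, the best length ending at each element is: 11→1, 3→1, 5→2, 6→3, 11→4, 6→4.
So the longest non-decreasing subsequence has length 4, e.g. 3, 5, 6, 11.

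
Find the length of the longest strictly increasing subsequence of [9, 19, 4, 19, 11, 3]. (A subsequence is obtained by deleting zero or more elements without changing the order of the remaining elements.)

2

One longest increasing subsequence is 9, 19 (positions 1,2), of length 2; no longer one exists.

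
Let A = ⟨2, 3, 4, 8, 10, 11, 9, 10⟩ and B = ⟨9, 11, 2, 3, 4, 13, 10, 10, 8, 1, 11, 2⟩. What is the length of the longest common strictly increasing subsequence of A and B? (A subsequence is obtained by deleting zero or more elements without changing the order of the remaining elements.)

5

For each value that appears in both, track the longest common increasing run ending there.
The best achievable length is 5; one witness is 2, 3, 4, 10, 11 (A-positions 1,2,3,5,6, B-positions 3,4,5,7,11).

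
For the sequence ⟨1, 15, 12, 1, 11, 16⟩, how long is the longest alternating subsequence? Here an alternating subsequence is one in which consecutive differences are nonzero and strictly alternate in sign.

Track the best alternating length ending on an up-step vs a down-step at each position: up/down = 1/1, 2/1, 2/3, 1/3, 4/3, 4/1.
The maximum over both is 4; one such subsequence is 1, 15, 1, 11.

4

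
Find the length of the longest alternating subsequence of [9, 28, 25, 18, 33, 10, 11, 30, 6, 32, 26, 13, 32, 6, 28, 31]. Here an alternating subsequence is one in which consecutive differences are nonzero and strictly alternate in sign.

12

A longest alternating subsequence is 9, 28, 25, 33, 10, 11, 6, 32, 26, 32, 6, 28 (positions 1,2,3,5,6,7,9,10,11,13,14,15); its 11 consecutive differences strictly alternate in sign, and length 12 is optimal.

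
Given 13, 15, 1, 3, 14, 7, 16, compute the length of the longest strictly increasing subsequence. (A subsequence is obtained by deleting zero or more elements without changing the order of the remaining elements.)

4

Let dp[i] be the longest increasing subsequence ending at position i. Then dp = [1, 2, 1, 2, 3, 3, 4].
The maximum is 4; one witness is 1, 3, 14, 16 at positions 3,4,5,7.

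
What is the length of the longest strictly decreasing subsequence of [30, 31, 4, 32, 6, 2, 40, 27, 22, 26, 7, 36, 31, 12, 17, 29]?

4

One longest decreasing subsequence is 30, 27, 22, 7 (positions 1,8,9,11), of length 4; no longer one exists.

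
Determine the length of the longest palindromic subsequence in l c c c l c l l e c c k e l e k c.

9

Using dp[i][j] = 2 + dp[i+1][j−1] if the ends match, else max(dp[i+1][j], dp[i][j−1]):
dp[1][17] = 9. A witness is ccclllccc at positions 2,3,4,5,7,8,10,11,17.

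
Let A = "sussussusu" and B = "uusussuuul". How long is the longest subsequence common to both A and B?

Backtracking the LCS table gives one alignment: s (A1,B3) → u (A2,B4) → s (A3,B5) → s (A4,B6) → u (A5,B7) → u (A8,B8) → u (A10,B9).
So the longest common subsequence has length 7.

7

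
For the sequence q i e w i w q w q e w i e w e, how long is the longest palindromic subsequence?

11

One longest palindromic subsequence is ewiwqwqwiwe (positions 3,4,5,6,7,8,9,11,12,14,15); it reads the same forward and backward, and the interval DP gives dp[1][15] = 11.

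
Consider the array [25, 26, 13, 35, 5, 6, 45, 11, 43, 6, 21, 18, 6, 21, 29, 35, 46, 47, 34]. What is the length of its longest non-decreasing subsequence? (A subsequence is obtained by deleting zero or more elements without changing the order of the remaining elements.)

One longest non-decreasing subsequence is 5, 6, 11, 21, 21, 29, 35, 46, 47 (positions 5,6,8,11,14,15,16,17,18), of length 9; no longer one exists.

9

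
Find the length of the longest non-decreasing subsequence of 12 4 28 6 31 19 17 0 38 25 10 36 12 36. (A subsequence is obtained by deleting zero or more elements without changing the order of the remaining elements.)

Let dp[i] be the longest non-decreasing subsequence ending at position i. Then dp = [1, 1, 2, 2, 3, 3, 3, 1, 4, 4, 3, 5, 4, 6].
The maximum is 6; one witness is 4, 6, 19, 25, 36, 36 at positions 2,4,6,10,12,14.

6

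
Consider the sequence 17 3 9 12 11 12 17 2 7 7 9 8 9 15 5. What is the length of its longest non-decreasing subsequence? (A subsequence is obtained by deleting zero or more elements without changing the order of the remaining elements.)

One longest non-decreasing subsequence is 3, 7, 7, 9, 9, 15 (positions 2,9,10,11,13,14), of length 6; no longer one exists.

6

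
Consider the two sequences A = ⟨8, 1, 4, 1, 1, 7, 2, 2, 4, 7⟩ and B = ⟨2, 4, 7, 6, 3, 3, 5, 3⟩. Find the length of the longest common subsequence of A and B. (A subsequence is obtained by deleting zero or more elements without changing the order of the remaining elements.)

A longest common subsequence is 2, 4, 7 (length 3); the LCS DP confirms no longer common subsequence exists.

3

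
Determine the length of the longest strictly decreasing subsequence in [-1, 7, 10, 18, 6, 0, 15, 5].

One longest decreasing subsequence is 7, 6, 0 (positions 2,5,6), of length 3; no longer one exists.

3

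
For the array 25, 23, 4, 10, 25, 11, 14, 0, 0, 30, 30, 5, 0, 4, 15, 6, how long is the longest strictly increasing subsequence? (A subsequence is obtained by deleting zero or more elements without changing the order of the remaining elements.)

5

One longest increasing subsequence is 4, 10, 11, 14, 30 (positions 3,4,6,7,10), of length 5; no longer one exists.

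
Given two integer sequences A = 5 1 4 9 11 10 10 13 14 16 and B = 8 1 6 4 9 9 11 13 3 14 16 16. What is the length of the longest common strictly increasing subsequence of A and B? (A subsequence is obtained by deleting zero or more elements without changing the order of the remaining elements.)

A longest common strictly increasing subsequence is 1, 4, 9, 11, 13, 14, 16 (length 7); it appears in order in both A and B, and no longer such subsequence exists.

7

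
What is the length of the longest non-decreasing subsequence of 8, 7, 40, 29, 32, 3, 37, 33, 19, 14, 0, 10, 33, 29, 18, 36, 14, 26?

Let dp[i] be the longest non-decreasing subsequence ending at position i. Then dp = [1, 1, 2, 2, 3, 1, 4, 4, 2, 2, 1, 2, 5, 3, 3, 6, 3, 4].
The maximum is 6; one witness is 8, 29, 32, 33, 33, 36 at positions 1,4,5,8,13,16.

6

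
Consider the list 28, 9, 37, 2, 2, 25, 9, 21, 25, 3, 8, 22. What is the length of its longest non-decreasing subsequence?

Scanning left to right, the best length ending at each element is: 28→1, 9→1, 37→2, 2→1, 2→2, 25→3, 9→3, 21→4, 25→5, 3→3, 8→4, 22→5.
So the longest non-decreasing subsequence has length 5, e.g. 2, 2, 9, 21, 25.

5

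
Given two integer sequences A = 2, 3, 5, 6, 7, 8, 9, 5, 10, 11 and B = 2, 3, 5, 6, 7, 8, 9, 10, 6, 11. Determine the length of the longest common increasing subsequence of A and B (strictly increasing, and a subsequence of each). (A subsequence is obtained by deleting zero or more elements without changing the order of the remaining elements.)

9

For each value that appears in both, track the longest common increasing run ending there.
The best achievable length is 9; one witness is 2, 3, 5, 6, 7, 8, 9, 10, 11 (A-positions 1,2,3,4,5,6,7,9,10, B-positions 1,2,3,4,5,6,7,8,10).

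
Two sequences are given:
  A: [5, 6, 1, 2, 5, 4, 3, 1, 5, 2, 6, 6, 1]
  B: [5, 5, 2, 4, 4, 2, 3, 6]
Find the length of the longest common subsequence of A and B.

5

A longest common subsequence is 5, 2, 4, 3, 6 (length 5); the LCS DP confirms no longer common subsequence exists.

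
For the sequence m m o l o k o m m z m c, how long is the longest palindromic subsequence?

7

One longest palindromic subsequence is mmokomm (positions 1,2,5,6,7,9,11); it reads the same forward and backward, and the interval DP gives dp[1][12] = 7.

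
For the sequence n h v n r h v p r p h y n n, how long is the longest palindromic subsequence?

One longest palindromic subsequence is nnhprphnn (positions 1,4,6,8,9,10,11,13,14); it reads the same forward and backward, and the interval DP gives dp[1][14] = 9.

9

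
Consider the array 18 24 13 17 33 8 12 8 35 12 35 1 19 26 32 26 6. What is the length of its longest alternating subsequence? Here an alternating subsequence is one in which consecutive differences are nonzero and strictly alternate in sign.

Track the best alternating length ending on an up-step vs a down-step at each position: up/down = 1/1, 2/1, 1/3, 4/3, 4/1, 1/5, 6/5, 1/7, 8/1, 8/9, 10/1, 1/11, 12/11, 12/11, 12/11, 12/13, 12/13.
The maximum over both is 13; one such subsequence is 18, 24, 13, 17, 8, 12, 8, 35, 12, 35, 1, 32, 26.

13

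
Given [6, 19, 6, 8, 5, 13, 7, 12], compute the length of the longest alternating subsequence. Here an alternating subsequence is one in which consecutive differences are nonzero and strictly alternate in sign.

A longest alternating subsequence is 6, 19, 6, 8, 5, 13, 7, 12 (positions 1,2,3,4,5,6,7,8); its 7 consecutive differences strictly alternate in sign, and length 8 is optimal.

8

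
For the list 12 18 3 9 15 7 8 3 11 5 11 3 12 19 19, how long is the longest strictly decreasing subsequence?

5

Scanning left to right, the best length ending at each element is: 12→1, 18→1, 3→2, 9→2, 15→2, 7→3, 8→3, 3→4, 11→3, 5→4, 11→3, 3→5, 12→3, 19→1, 19→1.
So the longest decreasing subsequence has length 5, e.g. 12, 9, 7, 5, 3.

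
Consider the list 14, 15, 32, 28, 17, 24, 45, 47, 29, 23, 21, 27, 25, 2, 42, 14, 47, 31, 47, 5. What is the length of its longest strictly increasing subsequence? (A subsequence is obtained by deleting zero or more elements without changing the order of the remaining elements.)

One longest increasing subsequence is 14, 15, 17, 24, 29, 42, 47 (positions 1,2,5,6,9,15,17), of length 7; no longer one exists.

7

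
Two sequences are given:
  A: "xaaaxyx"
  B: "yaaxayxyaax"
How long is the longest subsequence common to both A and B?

Backtracking the LCS table gives one alignment: a (A2,B2) → a (A3,B3) → a (A4,B5) → x (A5,B7) → y (A6,B8) → x (A7,B11).
So the longest common subsequence has length 6.

6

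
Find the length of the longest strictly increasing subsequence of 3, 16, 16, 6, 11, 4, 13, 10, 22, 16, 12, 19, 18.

Let dp[i] be the longest increasing subsequence ending at position i. Then dp = [1, 2, 2, 2, 3, 2, 4, 3, 5, 5, 4, 6, 6].
The maximum is 6; one witness is 3, 6, 11, 13, 16, 19 at positions 1,4,5,7,10,12.

6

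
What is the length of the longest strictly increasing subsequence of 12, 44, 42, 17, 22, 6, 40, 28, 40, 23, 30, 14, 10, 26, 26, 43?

Let dp[i] be the longest increasing subsequence ending at position i. Then dp = [1, 2, 2, 2, 3, 1, 4, 4, 5, 4, 5, 2, 2, 5, 5, 6].
The maximum is 6; one witness is 12, 17, 22, 28, 40, 43 at positions 1,4,5,8,9,16.

6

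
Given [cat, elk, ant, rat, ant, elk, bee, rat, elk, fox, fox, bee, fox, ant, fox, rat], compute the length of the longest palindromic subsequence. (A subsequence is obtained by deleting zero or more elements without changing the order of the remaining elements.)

One longest palindromic subsequence is rat ant bee fox fox bee ant rat (positions 4,5,7,10,11,12,14,16); it reads the same forward and backward, and the interval DP gives dp[1][16] = 8.

8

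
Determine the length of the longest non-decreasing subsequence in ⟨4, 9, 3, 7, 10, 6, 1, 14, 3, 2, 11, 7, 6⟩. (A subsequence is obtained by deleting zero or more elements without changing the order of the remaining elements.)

Scanning left to right, the best length ending at each element is: 4→1, 9→2, 3→1, 7→2, 10→3, 6→2, 1→1, 14→4, 3→2, 2→2, 11→4, 7→3, 6→3.
So the longest non-decreasing subsequence has length 4, e.g. 4, 9, 10, 14.

4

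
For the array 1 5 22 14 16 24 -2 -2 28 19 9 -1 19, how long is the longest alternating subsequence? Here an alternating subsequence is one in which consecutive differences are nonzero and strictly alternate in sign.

8

Track the best alternating length ending on an up-step vs a down-step at each position: up/down = 1/1, 2/1, 2/1, 2/3, 4/3, 4/1, 1/5, 1/5, 6/1, 6/7, 6/7, 6/7, 8/7.
The maximum over both is 8; one such subsequence is 1, 22, 14, 16, -2, 28, 9, 19.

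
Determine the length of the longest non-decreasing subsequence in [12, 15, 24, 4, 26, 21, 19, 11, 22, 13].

Let dp[i] be the longest non-decreasing subsequence ending at position i. Then dp = [1, 2, 3, 1, 4, 3, 3, 2, 4, 3].
The maximum is 4; one witness is 12, 15, 24, 26 at positions 1,2,3,5.

4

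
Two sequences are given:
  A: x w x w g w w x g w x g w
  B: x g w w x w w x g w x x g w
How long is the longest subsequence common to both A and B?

A longest common subsequence is xwxwwxgwxgw (length 11); the LCS DP confirms no longer common subsequence exists.

11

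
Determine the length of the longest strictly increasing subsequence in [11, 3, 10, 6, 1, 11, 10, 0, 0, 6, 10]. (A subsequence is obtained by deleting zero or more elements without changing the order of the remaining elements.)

Let dp[i] be the longest increasing subsequence ending at position i. Then dp = [1, 1, 2, 2, 1, 3, 3, 1, 1, 2, 3].
The maximum is 3; one witness is 3, 10, 11 at positions 2,3,6.

3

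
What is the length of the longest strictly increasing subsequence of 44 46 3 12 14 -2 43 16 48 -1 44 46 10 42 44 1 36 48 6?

7

One longest increasing subsequence is 3, 12, 14, 43, 44, 46, 48 (positions 3,4,5,7,11,12,18), of length 7; no longer one exists.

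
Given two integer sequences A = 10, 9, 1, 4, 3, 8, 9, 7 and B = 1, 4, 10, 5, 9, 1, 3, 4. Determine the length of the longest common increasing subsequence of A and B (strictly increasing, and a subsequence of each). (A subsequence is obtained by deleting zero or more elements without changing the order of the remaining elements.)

3

For each value that appears in both, track the longest common increasing run ending there.
The best achievable length is 3; one witness is 1, 4, 9 (A-positions 3,4,7, B-positions 1,2,5).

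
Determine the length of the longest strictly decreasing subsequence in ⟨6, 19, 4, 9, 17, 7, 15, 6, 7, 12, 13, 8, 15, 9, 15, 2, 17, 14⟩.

Scanning left to right, the best length ending at each element is: 6→1, 19→1, 4→2, 9→2, 17→2, 7→3, 15→3, 6→4, 7→4, 12→4, 13→4, 8→5, 15→3, 9→5, 15→3, 2→6, 17→2, 14→4.
So the longest decreasing subsequence has length 6, e.g. 19, 17, 15, 12, 8, 2.

6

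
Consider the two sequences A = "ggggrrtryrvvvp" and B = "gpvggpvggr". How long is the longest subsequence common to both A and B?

5

Backtracking the LCS table gives one alignment: g (A1,B4) → g (A2,B5) → g (A3,B8) → g (A4,B9) → r (A10,B10).
So the longest common subsequence has length 5.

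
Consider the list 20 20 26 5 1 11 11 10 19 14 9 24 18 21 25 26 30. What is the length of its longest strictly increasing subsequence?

Scanning left to right, the best length ending at each element is: 20→1, 20→1, 26→2, 5→1, 1→1, 11→2, 11→2, 10→2, 19→3, 14→3, 9→2, 24→4, 18→4, 21→5, 25→6, 26→7, 30→8.
So the longest increasing subsequence has length 8, e.g. 5, 11, 14, 18, 21, 25, 26, 30.

8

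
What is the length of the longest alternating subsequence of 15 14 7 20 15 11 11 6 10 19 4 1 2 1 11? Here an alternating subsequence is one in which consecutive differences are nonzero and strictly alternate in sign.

9

Track the best alternating length ending on an up-step vs a down-step at each position: up/down = 1/1, 1/2, 1/2, 3/1, 3/4, 3/4, 3/4, 1/4, 5/4, 5/4, 1/6, 1/6, 7/6, 1/8, 9/6.
The maximum over both is 9; one such subsequence is 15, 14, 20, 6, 10, 1, 2, 1, 11.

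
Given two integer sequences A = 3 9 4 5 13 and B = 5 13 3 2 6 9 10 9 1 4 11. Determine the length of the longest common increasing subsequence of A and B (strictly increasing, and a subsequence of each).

2

A longest common strictly increasing subsequence is 5, 13 (length 2); it appears in order in both A and B, and no longer such subsequence exists.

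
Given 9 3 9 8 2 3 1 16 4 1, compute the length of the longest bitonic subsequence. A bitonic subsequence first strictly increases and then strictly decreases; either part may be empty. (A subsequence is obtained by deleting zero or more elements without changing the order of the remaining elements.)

One longest bitonic subsequence is 3, 9, 8, 4, 1 (positions 2,3,4,9,10): it rises to 9 then falls. Length 5 is optimal.

5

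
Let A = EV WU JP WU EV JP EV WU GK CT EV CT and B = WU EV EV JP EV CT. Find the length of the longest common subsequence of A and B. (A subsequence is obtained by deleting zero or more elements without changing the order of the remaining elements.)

A longest common subsequence is EV, EV, JP, EV, CT (length 5); the LCS DP confirms no longer common subsequence exists.

5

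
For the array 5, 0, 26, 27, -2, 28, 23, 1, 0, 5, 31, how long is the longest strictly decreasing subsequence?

4

Scanning left to right, the best length ending at each element is: 5→1, 0→2, 26→1, 27→1, -2→3, 28→1, 23→2, 1→3, 0→4, 5→3, 31→1.
So the longest decreasing subsequence has length 4, e.g. 26, 23, 1, 0.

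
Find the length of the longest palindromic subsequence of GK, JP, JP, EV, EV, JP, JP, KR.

One longest palindromic subsequence is JP JP EV EV JP JP (positions 2,3,4,5,6,7); it reads the same forward and backward, and the interval DP gives dp[1][8] = 6.

6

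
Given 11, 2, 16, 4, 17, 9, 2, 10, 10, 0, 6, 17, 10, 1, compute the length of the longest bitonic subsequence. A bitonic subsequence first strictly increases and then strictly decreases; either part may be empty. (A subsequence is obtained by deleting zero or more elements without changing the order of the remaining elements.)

Let inc[i] be the LIS ending at i and dec[i] the longest strictly decreasing subsequence starting at i. inc = [1, 1, 2, 2, 3, 3, 1, 4, 4, 1, 3, 5, 4, 2], dec = [4, 2, 4, 3, 4, 3, 2, 3, 3, 1, 2, 3, 2, 1].
max_i inc[i]+dec[i]−1 = 7, with one witness 2, 4, 9, 10, 17, 10, 1.

7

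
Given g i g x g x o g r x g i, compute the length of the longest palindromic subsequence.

9

One longest palindromic subsequence is igxgogxgi (positions 2,3,4,5,7,8,10,11,12); it reads the same forward and backward, and the interval DP gives dp[1][12] = 9.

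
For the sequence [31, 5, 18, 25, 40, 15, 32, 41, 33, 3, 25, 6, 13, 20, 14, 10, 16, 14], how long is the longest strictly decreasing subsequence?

Let dp[i] be the longest decreasing subsequence ending at position i. Then dp = [1, 2, 2, 2, 1, 3, 2, 1, 2, 4, 3, 4, 4, 4, 5, 6, 5, 6].
The maximum is 6; one witness is 40, 32, 25, 20, 14, 10 at positions 5,7,11,14,15,16.

6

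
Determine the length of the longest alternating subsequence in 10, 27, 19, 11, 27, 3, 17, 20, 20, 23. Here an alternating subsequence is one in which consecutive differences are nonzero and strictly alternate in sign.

Track the best alternating length ending on an up-step vs a down-step at each position: up/down = 1/1, 2/1, 2/3, 2/3, 4/1, 1/5, 6/5, 6/5, 6/5, 6/5.
The maximum over both is 6; one such subsequence is 10, 27, 19, 27, 3, 17.

6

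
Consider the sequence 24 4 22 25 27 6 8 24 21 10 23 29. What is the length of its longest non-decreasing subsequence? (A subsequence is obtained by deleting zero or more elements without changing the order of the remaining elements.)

One longest non-decreasing subsequence is 4, 6, 8, 21, 23, 29 (positions 2,6,7,9,11,12), of length 6; no longer one exists.

6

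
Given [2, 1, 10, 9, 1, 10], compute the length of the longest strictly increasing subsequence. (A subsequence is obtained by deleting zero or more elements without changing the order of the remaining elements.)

Scanning left to right, the best length ending at each element is: 2→1, 1→1, 10→2, 9→2, 1→1, 10→3.
So the longest increasing subsequence has length 3, e.g. 2, 9, 10.

3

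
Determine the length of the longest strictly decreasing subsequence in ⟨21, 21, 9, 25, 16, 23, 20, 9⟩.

Let dp[i] be the longest decreasing subsequence ending at position i. Then dp = [1, 1, 2, 1, 2, 2, 3, 4].
The maximum is 4; one witness is 25, 23, 20, 9 at positions 4,6,7,8.

4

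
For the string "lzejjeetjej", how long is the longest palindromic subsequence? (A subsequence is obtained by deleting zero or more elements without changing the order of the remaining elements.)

Using dp[i][j] = 2 + dp[i+1][j−1] if the ends match, else max(dp[i+1][j], dp[i][j−1]):
dp[1][11] = 6. A witness is jjeejj at positions 4,5,6,7,9,11.

6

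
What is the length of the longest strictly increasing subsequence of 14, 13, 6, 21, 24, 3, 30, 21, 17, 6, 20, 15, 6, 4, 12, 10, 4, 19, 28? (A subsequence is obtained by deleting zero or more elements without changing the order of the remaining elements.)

Scanning left to right, the best length ending at each element is: 14→1, 13→1, 6→1, 21→2, 24→3, 3→1, 30→4, 21→2, 17→2, 6→2, 20→3, 15→3, 6→2, 4→2, 12→3, 10→3, 4→2, 19→4, 28→5.
So the longest increasing subsequence has length 5, e.g. 3, 6, 15, 19, 28.

5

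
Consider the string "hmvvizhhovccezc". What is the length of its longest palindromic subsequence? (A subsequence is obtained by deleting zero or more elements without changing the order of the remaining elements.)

4

One longest palindromic subsequence is zccz (positions 6,11,12,14); it reads the same forward and backward, and the interval DP gives dp[1][15] = 4.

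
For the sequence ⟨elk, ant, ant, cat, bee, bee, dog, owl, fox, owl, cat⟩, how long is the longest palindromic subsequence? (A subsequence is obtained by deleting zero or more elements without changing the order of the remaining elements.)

One longest palindromic subsequence is cat owl fox owl cat (positions 4,8,9,10,11); it reads the same forward and backward, and the interval DP gives dp[1][11] = 5.

5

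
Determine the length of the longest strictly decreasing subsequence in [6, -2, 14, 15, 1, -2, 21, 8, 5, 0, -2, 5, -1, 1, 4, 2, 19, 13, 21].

Let dp[i] be the longest decreasing subsequence ending at position i. Then dp = [1, 2, 1, 1, 2, 3, 1, 2, 3, 4, 5, 3, 5, 4, 4, 5, 2, 3, 1].
The maximum is 5; one witness is 14, 8, 5, 0, -2 at positions 3,8,9,10,11.

5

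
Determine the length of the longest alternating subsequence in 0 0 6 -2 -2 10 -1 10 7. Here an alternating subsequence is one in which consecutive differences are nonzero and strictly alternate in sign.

Track the best alternating length ending on an up-step vs a down-step at each position: up/down = 1/1, 1/1, 2/1, 1/3, 1/3, 4/1, 4/5, 6/1, 6/7.
The maximum over both is 7; one such subsequence is 0, 6, -2, 10, -1, 10, 7.

7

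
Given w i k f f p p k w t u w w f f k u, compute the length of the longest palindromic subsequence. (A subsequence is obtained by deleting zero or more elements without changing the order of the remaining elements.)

9

One longest palindromic subsequence is kffwwwffk (positions 3,4,5,9,12,13,14,15,16); it reads the same forward and backward, and the interval DP gives dp[1][17] = 9.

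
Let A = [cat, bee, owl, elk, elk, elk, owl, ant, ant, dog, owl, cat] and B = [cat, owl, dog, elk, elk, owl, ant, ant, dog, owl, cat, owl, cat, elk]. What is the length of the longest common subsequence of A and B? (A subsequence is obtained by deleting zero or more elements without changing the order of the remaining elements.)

A longest common subsequence is cat, owl, elk, elk, owl, ant, ant, dog, owl, cat (length 10); the LCS DP confirms no longer common subsequence exists.

10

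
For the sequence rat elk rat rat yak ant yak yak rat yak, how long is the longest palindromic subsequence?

Using dp[i][j] = 2 + dp[i+1][j−1] if the ends match, else max(dp[i+1][j], dp[i][j−1]):
dp[1][10] = 5. A witness is rat yak yak yak rat at positions 4,5,7,8,9.

5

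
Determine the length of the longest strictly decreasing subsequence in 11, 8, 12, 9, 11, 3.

One longest decreasing subsequence is 11, 8, 3 (positions 1,2,6), of length 3; no longer one exists.

3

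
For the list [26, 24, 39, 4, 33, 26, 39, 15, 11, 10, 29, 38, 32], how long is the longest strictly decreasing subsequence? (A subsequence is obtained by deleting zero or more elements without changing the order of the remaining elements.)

Let dp[i] be the longest decreasing subsequence ending at position i. Then dp = [1, 2, 1, 3, 2, 3, 1, 4, 5, 6, 3, 2, 3].
The maximum is 6; one witness is 39, 33, 26, 15, 11, 10 at positions 3,5,6,8,9,10.

6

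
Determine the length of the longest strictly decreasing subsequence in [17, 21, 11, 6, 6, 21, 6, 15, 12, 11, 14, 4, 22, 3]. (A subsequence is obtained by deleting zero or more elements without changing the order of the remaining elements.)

6

Scanning left to right, the best length ending at each element is: 17→1, 21→1, 11→2, 6→3, 6→3, 21→1, 6→3, 15→2, 12→3, 11→4, 14→3, 4→5, 22→1, 3→6.
So the longest decreasing subsequence has length 6, e.g. 17, 15, 12, 11, 4, 3.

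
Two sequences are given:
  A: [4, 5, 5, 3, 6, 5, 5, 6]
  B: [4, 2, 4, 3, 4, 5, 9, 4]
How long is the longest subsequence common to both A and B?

Backtracking the LCS table gives one alignment: 4 (A1,B3) → 3 (A4,B4) → 5 (A6,B6).
So the longest common subsequence has length 3.

3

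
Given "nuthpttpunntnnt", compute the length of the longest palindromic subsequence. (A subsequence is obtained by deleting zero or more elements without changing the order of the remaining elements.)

8

Using dp[i][j] = 2 + dp[i+1][j−1] if the ends match, else max(dp[i+1][j], dp[i][j−1]):
dp[1][15] = 8. A witness is ntpttptn at positions 1,3,5,6,7,8,12,14.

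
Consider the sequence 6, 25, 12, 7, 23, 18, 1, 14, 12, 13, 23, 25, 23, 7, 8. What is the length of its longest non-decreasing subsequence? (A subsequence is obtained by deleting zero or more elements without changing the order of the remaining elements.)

Let dp[i] be the longest non-decreasing subsequence ending at position i. Then dp = [1, 2, 2, 2, 3, 3, 1, 3, 3, 4, 5, 6, 6, 3, 4].
The maximum is 6; one witness is 6, 12, 12, 13, 23, 25 at positions 1,3,9,10,11,12.

6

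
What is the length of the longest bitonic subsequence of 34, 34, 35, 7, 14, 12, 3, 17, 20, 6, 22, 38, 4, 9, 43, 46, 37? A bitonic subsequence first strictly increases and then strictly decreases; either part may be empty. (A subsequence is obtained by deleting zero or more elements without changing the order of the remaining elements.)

9

One longest bitonic subsequence is 7, 14, 17, 20, 22, 38, 43, 46, 37 (positions 4,5,8,9,11,12,15,16,17): it rises to 46 then falls. Length 9 is optimal.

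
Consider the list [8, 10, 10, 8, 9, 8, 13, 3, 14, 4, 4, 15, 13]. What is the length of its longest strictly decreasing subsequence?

Let dp[i] be the longest decreasing subsequence ending at position i. Then dp = [1, 1, 1, 2, 2, 3, 1, 4, 1, 4, 4, 1, 2].
The maximum is 4; one witness is 10, 9, 8, 3 at positions 2,5,6,8.

4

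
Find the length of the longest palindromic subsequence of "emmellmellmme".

One longest palindromic subsequence is emmllellmme (positions 1,2,3,5,6,8,9,10,11,12,13); it reads the same forward and backward, and the interval DP gives dp[1][13] = 11.

11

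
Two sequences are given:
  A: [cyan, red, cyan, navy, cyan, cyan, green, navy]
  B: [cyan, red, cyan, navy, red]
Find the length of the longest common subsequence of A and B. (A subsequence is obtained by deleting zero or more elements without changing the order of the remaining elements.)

4

A longest common subsequence is cyan, red, cyan, navy (length 4); the LCS DP confirms no longer common subsequence exists.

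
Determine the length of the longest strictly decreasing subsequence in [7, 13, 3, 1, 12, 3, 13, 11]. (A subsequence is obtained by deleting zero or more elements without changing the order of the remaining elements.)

One longest decreasing subsequence is 7, 3, 1 (positions 1,3,4), of length 3; no longer one exists.

3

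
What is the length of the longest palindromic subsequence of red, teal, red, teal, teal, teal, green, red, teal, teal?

One longest palindromic subsequence is teal red teal teal teal red teal (positions 2,3,4,5,6,8,10); it reads the same forward and backward, and the interval DP gives dp[1][10] = 7.

7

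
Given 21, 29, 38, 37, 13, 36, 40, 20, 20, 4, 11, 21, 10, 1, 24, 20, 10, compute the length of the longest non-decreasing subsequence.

Let dp[i] be the longest non-decreasing subsequence ending at position i. Then dp = [1, 2, 3, 3, 1, 3, 4, 2, 3, 1, 2, 4, 2, 1, 5, 4, 3].
The maximum is 5; one witness is 13, 20, 20, 21, 24 at positions 5,8,9,12,15.

5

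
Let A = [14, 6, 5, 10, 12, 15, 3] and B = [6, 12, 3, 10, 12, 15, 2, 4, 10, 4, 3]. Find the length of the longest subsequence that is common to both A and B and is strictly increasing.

4

A longest common strictly increasing subsequence is 6, 10, 12, 15 (length 4); it appears in order in both A and B, and no longer such subsequence exists.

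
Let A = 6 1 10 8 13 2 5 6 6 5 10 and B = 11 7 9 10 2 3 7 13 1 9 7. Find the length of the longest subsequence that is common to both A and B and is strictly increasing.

A longest common strictly increasing subsequence is 10, 13 (length 2); it appears in order in both A and B, and no longer such subsequence exists.

2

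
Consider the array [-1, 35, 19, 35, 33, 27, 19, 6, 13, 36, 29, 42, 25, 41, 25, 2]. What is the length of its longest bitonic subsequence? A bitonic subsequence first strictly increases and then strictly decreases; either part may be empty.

8

Let inc[i] be the LIS ending at i and dec[i] the longest strictly decreasing subsequence starting at i. inc = [1, 2, 2, 3, 3, 3, 2, 2, 3, 4, 4, 5, 4, 5, 4, 2], dec = [1, 6, 3, 6, 5, 4, 3, 2, 2, 4, 3, 4, 2, 3, 2, 1].
max_i inc[i]+dec[i]−1 = 8, with one witness -1, 19, 35, 33, 27, 19, 13, 2.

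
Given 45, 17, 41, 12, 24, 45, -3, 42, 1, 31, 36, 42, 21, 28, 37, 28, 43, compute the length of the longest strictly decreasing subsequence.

Scanning left to right, the best length ending at each element is: 45→1, 17→2, 41→2, 12→3, 24→3, 45→1, -3→4, 42→2, 1→4, 31→3, 36→3, 42→2, 21→4, 28→4, 37→3, 28→4, 43→2.
So the longest decreasing subsequence has length 4, e.g. 45, 17, 12, -3.

4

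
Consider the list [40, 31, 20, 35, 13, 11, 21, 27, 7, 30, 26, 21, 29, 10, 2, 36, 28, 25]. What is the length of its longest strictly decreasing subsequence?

7

Let dp[i] be the longest decreasing subsequence ending at position i. Then dp = [1, 2, 3, 2, 4, 5, 3, 3, 6, 3, 4, 5, 4, 6, 7, 2, 5, 6].
The maximum is 7; one witness is 40, 31, 20, 13, 11, 7, 2 at positions 1,2,3,5,6,9,15.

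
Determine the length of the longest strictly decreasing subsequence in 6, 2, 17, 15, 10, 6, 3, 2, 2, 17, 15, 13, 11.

Let dp[i] be the longest decreasing subsequence ending at position i. Then dp = [1, 2, 1, 2, 3, 4, 5, 6, 6, 1, 2, 3, 4].
The maximum is 6; one witness is 17, 15, 10, 6, 3, 2 at positions 3,4,5,6,7,8.

6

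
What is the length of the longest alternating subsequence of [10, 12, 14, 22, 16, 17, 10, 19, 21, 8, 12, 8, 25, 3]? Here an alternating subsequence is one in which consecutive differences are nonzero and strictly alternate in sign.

11

A longest alternating subsequence is 10, 22, 16, 17, 10, 19, 8, 12, 8, 25, 3 (positions 1,4,5,6,7,8,10,11,12,13,14); its 10 consecutive differences strictly alternate in sign, and length 11 is optimal.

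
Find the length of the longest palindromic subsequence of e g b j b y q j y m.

One longest palindromic subsequence is yjy (positions 6,8,9); it reads the same forward and backward, and the interval DP gives dp[1][10] = 3.

3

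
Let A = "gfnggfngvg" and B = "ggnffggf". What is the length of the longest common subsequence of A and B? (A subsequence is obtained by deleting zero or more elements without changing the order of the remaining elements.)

5

A longest common subsequence is gfggf (length 5); the LCS DP confirms no longer common subsequence exists.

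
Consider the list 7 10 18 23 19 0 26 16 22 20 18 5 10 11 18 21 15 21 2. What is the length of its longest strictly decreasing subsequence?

One longest decreasing subsequence is 23, 22, 20, 18, 5, 2 (positions 4,9,10,11,12,19), of length 6; no longer one exists.

6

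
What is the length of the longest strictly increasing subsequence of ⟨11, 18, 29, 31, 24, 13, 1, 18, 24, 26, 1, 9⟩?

5

Let dp[i] be the longest increasing subsequence ending at position i. Then dp = [1, 2, 3, 4, 3, 2, 1, 3, 4, 5, 1, 2].
The maximum is 5; one witness is 11, 13, 18, 24, 26 at positions 1,6,8,9,10.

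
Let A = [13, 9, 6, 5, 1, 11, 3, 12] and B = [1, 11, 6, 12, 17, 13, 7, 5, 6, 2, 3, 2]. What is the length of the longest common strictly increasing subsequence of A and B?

For each value that appears in both, track the longest common increasing run ending there.
The best achievable length is 3; one witness is 1, 11, 12 (A-positions 5,6,8, B-positions 1,2,4).

3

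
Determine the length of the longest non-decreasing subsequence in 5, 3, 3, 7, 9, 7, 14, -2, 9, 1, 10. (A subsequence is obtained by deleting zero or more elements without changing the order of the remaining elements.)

One longest non-decreasing subsequence is 3, 3, 7, 9, 9, 10 (positions 2,3,4,5,9,11), of length 6; no longer one exists.

6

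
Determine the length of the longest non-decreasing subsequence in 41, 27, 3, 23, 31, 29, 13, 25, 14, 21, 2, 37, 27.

5

Let dp[i] be the longest non-decreasing subsequence ending at position i. Then dp = [1, 1, 1, 2, 3, 3, 2, 3, 3, 4, 1, 5, 5].
The maximum is 5; one witness is 3, 13, 14, 21, 37 at positions 3,7,9,10,12.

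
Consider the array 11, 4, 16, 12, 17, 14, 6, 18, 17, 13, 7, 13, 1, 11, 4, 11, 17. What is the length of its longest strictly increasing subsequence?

5

Let dp[i] be the longest increasing subsequence ending at position i. Then dp = [1, 1, 2, 2, 3, 3, 2, 4, 4, 3, 3, 4, 1, 4, 2, 4, 5].
The maximum is 5; one witness is 4, 6, 7, 13, 17 at positions 2,7,11,12,17.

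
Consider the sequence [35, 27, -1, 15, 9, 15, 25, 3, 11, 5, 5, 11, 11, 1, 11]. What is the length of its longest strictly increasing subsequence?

Let dp[i] be the longest increasing subsequence ending at position i. Then dp = [1, 1, 1, 2, 2, 3, 4, 2, 3, 3, 3, 4, 4, 2, 4].
The maximum is 4; one witness is -1, 9, 15, 25 at positions 3,5,6,7.

4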